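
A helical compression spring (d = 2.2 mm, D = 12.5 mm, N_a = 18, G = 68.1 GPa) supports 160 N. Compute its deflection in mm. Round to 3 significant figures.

k = Gd⁴/(8D³N_a) = (68.1×10³)(2.2⁴)/(8·12.5³·18) = 5.6721 N/mm
δ = F/k = 160 / 5.6721 = 28.208 mm

28.2 mm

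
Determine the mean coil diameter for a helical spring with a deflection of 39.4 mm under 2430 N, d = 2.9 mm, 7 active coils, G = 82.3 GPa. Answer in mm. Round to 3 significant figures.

Required rate k = F/δ = 2430/39.4 = 61.675 N/mm
D = (Gd⁴/(8N_a·k))^(1/3) = (82.3×10³·2.9⁴/(8·7·61.675))^(1/3)
  = (1685.36)^(1/3) = 11.9005 mm

11.9 mm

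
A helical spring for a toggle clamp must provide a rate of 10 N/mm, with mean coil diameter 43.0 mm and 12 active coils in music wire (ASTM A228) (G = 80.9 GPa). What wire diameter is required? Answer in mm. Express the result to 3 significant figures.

d = (8D³N_a·k / G)^(1/4) = (8·43.0³·12·10 / (80.9×10³))^0.25
  = (943.47)^0.25 = 5.5422 mm

5.54 mm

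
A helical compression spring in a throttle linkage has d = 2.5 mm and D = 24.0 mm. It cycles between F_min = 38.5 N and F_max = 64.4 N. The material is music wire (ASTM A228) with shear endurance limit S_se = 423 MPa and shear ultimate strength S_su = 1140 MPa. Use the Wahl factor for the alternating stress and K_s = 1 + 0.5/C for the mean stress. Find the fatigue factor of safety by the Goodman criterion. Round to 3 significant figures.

C = D/d = 24.0/2.5 = 9.6000; K_W = (4C−1)/(4C−4)+0.615/C = 1.1513; K_s = 1+0.5/C = 1.0521
F_a = (F_max−F_min)/2 = 12.95 N; F_m = (F_max+F_min)/2 = 51.45 N
τ_a = K_W·8F_aD/(πd³) = 1.1513 × 50.653 = 58.315 MPa
τ_m = K_s·8F_mD/(πd³) = 1.0521 × 201.24 = 211.72 MPa
Goodman: 1/n_f = τ_a/S_se + τ_m/S_su = 58.315/423 + 211.72/1140 = 0.13786 + 0.18572 = 0.32358
n_f = 1/0.32358 = 3.09

3.09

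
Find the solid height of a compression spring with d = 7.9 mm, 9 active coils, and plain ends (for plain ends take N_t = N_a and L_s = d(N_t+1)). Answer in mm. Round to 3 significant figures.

plain ends: N_t = N_a = 9
L_s = d·(N_t+1) = 7.9 × 10 = 79 mm

79.0 mm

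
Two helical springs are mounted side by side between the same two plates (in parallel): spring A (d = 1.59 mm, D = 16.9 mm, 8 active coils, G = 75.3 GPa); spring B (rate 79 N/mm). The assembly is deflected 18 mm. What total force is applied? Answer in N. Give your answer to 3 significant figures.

k_A = Gd⁴/(8D³N_a) = (75.3×10³)(1.59⁴)/(8·16.9³·8) = 1.5579 N/mm
Parallel: k_eq = 1.5579 + 79 = 80.558 N/mm
F = k_eq·δ = 80.558·18 = 1450 N

1450 N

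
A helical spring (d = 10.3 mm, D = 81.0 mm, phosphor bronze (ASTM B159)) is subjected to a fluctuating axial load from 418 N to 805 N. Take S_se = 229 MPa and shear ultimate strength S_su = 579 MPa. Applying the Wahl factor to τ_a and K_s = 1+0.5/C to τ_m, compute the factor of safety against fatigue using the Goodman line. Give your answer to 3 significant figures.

2.49

C = D/d = 81.0/10.3 = 7.8641; K_W = (4C−1)/(4C−4)+0.615/C = 1.1875; K_s = 1+0.5/C = 1.0636
F_a = (F_max−F_min)/2 = 193.5 N; F_m = (F_max+F_min)/2 = 611.5 N
τ_a = K_W·8F_aD/(πd³) = 1.1875 × 36.525 = 43.373 MPa
τ_m = K_s·8F_mD/(πd³) = 1.0636 × 115.43 = 122.77 MPa
Goodman: 1/n_f = τ_a/S_se + τ_m/S_su = 43.373/229 + 122.77/579 = 0.18940 + 0.21203 = 0.40143
n_f = 1/0.40143 = 2.491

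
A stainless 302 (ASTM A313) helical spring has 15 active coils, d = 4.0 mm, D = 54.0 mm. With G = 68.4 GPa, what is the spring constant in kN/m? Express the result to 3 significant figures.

k = Gd⁴/(8D³N_a) = (68.4×10³ × 4.0⁴) / (8 × 54.0³ × 15)
  = 1.75104e+07 / 1.88957e+07 = 0.92669 N/mm

0.927 kN/m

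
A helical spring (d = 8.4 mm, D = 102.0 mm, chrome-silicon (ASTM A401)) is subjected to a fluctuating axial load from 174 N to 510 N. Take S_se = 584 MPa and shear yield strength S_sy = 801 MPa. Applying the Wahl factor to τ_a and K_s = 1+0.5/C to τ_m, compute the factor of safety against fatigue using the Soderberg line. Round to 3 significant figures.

C = D/d = 102.0/8.4 = 12.1429; K_W = (4C−1)/(4C−4)+0.615/C = 1.1180; K_s = 1+0.5/C = 1.0412
F_a = (F_max−F_min)/2 = 168 N; F_m = (F_max+F_min)/2 = 342 N
τ_a = K_W·8F_aD/(πd³) = 1.1180 × 73.623 = 82.307 MPa
τ_m = K_s·8F_mD/(πd³) = 1.0412 × 149.87 = 156.05 MPa
Soderberg: 1/n_f = τ_a/S_se + τ_m/S_sy = 82.307/584 + 156.05/801 = 0.14094 + 0.19481 = 0.33575
n_f = 1/0.33575 = 2.978

2.98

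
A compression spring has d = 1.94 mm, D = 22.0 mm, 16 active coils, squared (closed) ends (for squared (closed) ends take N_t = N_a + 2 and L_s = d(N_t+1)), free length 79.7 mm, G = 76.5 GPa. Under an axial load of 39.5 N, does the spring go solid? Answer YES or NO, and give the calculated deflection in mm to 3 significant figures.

k = Gd⁴/(8D³N_a) = (76.5×10³)(1.94⁴)/(8·22.0³·16) = 0.79504 N/mm
N_t = 18; L_s = 1.94·19 = 36.86 mm; δ_solid = L₀ − L_s = 79.7 − 36.86 = 42.84 mm
δ = F/k = 39.5/0.79504 = 49.683 mm
δ ≥ δ_solid → spring goes solid

YES, δ = 49.7 mm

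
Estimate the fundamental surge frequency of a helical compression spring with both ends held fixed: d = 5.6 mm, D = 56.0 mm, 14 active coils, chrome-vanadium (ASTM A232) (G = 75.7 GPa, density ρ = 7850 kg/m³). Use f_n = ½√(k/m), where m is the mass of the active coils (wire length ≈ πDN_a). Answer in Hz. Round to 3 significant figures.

k = Gd⁴/(8D³N_a) = (75.7×10³)(5.6⁴)/(8·56.0³·14) = 3.785 N/mm = 3785 N/m
Wire length L = πDN_a = π·56.0·14 = 2463 mm
m = ρ·(πd²/4)·L = 7850 × 24.63×10⁻⁶ m² × 2.463 m = 0.47621 kg
f_n = ½√(k/m) = 0.5·√(3785/0.47621) = 0.5·√(7948.1) = 44.576 Hz

44.6 Hz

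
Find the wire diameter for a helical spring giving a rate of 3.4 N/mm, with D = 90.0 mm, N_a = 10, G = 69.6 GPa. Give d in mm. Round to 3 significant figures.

7.31 mm

d = (8D³N_a·k / G)^(1/4) = (8·90.0³·10·3.4 / (69.6×10³))^0.25
  = (2849)^0.25 = 7.3059 mm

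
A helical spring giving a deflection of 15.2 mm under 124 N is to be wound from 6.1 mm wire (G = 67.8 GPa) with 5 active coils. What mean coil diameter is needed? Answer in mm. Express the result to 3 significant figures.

Required rate k = F/δ = 124/15.2 = 8.1579 N/mm
D = (Gd⁴/(8N_a·k))^(1/3) = (67.8×10³·6.1⁴/(8·5·8.1579))^(1/3)
  = (287681)^(1/3) = 66.0141 mm

66.0 mm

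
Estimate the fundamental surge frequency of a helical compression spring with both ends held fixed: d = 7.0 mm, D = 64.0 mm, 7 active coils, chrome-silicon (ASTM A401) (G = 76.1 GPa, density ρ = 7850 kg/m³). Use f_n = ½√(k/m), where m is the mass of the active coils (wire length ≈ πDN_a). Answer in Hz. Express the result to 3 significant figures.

85.5 Hz

k = Gd⁴/(8D³N_a) = (76.1×10³)(7.0⁴)/(8·64.0³·7) = 12.447 N/mm = 12447 N/m
Wire length L = πDN_a = π·64.0·7 = 1407.4 mm
m = ρ·(πd²/4)·L = 7850 × 38.485×10⁻⁶ m² × 1.4074 m = 0.42519 kg
f_n = ½√(k/m) = 0.5·√(12447/0.42519) = 0.5·√(29273) = 85.547 Hz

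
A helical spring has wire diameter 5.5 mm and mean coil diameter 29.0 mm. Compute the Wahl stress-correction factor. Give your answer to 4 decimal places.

C = D/d = 29.0/5.5 = 5.2727
K_W = (4C−1)/(4C−4) + 0.615/C = 20.091/17.091 + 0.1166 = 1.2922

1.2922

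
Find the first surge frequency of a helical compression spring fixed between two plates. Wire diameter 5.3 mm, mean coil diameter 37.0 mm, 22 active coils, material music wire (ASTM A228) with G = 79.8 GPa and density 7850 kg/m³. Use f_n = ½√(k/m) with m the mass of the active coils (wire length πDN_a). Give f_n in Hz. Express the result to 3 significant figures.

k = Gd⁴/(8D³N_a) = (79.8×10³)(5.3⁴)/(8·37.0³·22) = 7.063 N/mm = 7063 N/m
Wire length L = πDN_a = π·37.0·22 = 2557.3 mm
m = ρ·(πd²/4)·L = 7850 × 22.062×10⁻⁶ m² × 2.5573 m = 0.44288 kg
f_n = ½√(k/m) = 0.5·√(7063/0.44288) = 0.5·√(15948) = 63.142 Hz

63.1 Hz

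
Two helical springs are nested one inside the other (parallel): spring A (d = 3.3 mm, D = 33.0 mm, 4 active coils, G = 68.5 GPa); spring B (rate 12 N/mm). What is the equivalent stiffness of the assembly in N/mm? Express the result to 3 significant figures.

k_A = Gd⁴/(8D³N_a) = (68.5×10³)(3.3⁴)/(8·33.0³·4) = 7.0641 N/mm
Parallel: k_eq = 7.0641 + 12 = 19.064 N/mm

19.1 N/mm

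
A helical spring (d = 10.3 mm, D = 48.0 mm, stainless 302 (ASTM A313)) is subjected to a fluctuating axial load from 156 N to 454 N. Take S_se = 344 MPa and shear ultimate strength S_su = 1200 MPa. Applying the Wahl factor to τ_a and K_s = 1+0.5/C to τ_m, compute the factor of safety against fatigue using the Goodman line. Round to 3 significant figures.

C = D/d = 48.0/10.3 = 4.6602; K_W = (4C−1)/(4C−4)+0.615/C = 1.3369; K_s = 1+0.5/C = 1.1073
F_a = (F_max−F_min)/2 = 149 N; F_m = (F_max+F_min)/2 = 305 N
τ_a = K_W·8F_aD/(πd³) = 1.3369 × 16.667 = 22.282 MPa
τ_m = K_s·8F_mD/(πd³) = 1.1073 × 34.117 = 37.777 MPa
Goodman: 1/n_f = τ_a/S_se + τ_m/S_su = 22.282/344 + 37.777/1200 = 0.06477 + 0.03148 = 0.096253
n_f = 1/0.096253 = 10.39

10.4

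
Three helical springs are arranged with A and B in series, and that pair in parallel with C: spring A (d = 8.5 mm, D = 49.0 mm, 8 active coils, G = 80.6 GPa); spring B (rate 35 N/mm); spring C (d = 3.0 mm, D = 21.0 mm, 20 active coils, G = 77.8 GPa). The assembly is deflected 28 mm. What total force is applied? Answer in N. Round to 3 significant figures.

k_A = Gd⁴/(8D³N_a) = (80.6×10³)(8.5⁴)/(8·49.0³·8) = 55.878 N/mm
k_C = Gd⁴/(8D³N_a) = (77.8×10³)(3.0⁴)/(8·21.0³·20) = 4.2529 N/mm
Springs A,B series: k_AB = 1/(1/55.878+1/35) = 21.52 N/mm; parallel with C: k_eq = 21.52+4.2529 = 25.773 N/mm
F = k_eq·δ = 25.773·28 = 721.65 N

722 N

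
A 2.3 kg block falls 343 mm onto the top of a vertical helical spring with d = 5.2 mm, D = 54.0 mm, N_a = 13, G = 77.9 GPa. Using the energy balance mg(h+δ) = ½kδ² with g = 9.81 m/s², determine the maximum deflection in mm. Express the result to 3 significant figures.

73.5 mm

k = Gd⁴/(8D³N_a) = (77.9×10³)(5.2⁴)/(8·54.0³·13) = 3.4781 N/mm
W = mg = 2.3 × 9.81 = 22.563 N
½kδ² − Wδ − Wh = 0 → δ = (W + √(W² + 2kWh))/k
δ = (22.563 + √(509.09 + 53834.1))/3.4781 = (22.563 + 233.12)/3.4781 = 73.512 mm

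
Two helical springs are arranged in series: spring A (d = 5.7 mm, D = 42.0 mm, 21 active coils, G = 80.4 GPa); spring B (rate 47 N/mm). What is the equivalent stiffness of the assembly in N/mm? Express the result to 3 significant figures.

k_A = Gd⁴/(8D³N_a) = (80.4×10³)(5.7⁴)/(8·42.0³·21) = 6.8186 N/mm
Series: 1/k_eq = 1/6.8186 + 1/47 = 0.16793; k_eq = 5.9547 N/mm

5.95 N/mm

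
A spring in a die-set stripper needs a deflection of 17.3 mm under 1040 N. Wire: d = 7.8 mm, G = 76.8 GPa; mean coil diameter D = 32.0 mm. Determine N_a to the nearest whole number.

18

Required rate k = F/δ = 1040/17.3 = 60.116 N/mm
N_a = Gd⁴/(8D³k) = (76.8×10³ × 7.8⁴)/(8 × 32.0³ × 60.116)
    = 2.84276e+08 / 1.57589e+07 = 18.04 → 18 coils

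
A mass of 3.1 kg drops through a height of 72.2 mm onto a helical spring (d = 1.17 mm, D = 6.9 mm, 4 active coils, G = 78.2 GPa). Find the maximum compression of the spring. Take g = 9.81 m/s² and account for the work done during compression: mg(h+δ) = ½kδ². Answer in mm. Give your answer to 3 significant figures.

20.1 mm

k = Gd⁴/(8D³N_a) = (78.2×10³)(1.17⁴)/(8·6.9³·4) = 13.94 N/mm
W = mg = 3.1 × 9.81 = 30.411 N
½kδ² − Wδ − Wh = 0 → δ = (W + √(W² + 2kWh))/k
δ = (30.411 + √(924.83 + 61214))/13.94 = (30.411 + 249.28)/13.94 = 20.064 mm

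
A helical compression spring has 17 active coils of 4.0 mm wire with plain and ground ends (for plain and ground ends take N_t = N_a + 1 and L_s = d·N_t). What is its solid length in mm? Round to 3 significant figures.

plain and ground ends: N_t = N_a + 1 = 17 + 1 = 18
L_s = d·N_t = 4.0 × 18 = 72 mm

72.0 mm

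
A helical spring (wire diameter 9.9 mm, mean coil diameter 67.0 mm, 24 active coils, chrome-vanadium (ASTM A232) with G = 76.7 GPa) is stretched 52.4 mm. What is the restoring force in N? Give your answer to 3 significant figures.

669 N

k = Gd⁴/(8D³N_a) = (76.7×10³)(9.9⁴)/(8·67.0³·24) = 12.759 N/mm
F = k·δ = 12.759 × 52.4 = 668.56 N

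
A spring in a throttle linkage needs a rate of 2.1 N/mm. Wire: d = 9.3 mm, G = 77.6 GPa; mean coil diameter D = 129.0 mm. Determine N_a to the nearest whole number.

N_a = Gd⁴/(8D³k) = (77.6×10³ × 9.3⁴)/(8 × 129.0³ × 2.1)
    = 5.80488e+08 / 3.60644e+07 = 16.1 → 16 coils

16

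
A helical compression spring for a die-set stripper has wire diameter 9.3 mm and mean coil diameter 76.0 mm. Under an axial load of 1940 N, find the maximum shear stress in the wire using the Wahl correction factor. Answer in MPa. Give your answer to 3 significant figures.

551 MPa

Spring index C = D/d = 76.0/9.3 = 8.1720
K_W = (4C−1)/(4C−4) + 0.615/C = 31.688/28.688 + 0.0753 = 1.1798
τ₀ = 8FD/(πd³) = 8·1940·76.0/(π·9.3³) = 1.17952e+06/2527 = 466.77 MPa
τ_max = K·τ₀ = 1.1798 × 466.77 = 550.71 MPa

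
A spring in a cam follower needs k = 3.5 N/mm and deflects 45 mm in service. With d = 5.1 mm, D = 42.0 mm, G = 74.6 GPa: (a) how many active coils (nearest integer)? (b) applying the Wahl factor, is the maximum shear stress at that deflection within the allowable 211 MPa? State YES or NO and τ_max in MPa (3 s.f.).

(a) 24 coils; (b) YES, τ_max = 152 MPa

N_a = Gd⁴/(8D³k) = (74.6×10³)(5.1⁴)/(8·42.0³·3.5) = 24.33 → N_a = 24
Actual rate k = Gd⁴/(8D³·24) = 3.5479 N/mm
Working load F = kδ = 3.5479·45 = 159.66 N
C = 42.0/5.1 = 8.2353; K_W = (4C−1)/(4C−4)+0.615/C = 1.1783
τ_max = K_W·8FD/(πd³) = 1.1783·128.72 = 151.68 MPa
τ_max ≤ 211 MPa → acceptable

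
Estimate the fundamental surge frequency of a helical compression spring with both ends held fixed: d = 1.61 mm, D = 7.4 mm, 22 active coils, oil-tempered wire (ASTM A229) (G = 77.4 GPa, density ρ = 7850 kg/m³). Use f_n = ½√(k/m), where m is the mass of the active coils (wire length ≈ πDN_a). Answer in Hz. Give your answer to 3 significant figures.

k = Gd⁴/(8D³N_a) = (77.4×10³)(1.61⁴)/(8·7.4³·22) = 7.2918 N/mm = 7291.8 N/m
Wire length L = πDN_a = π·7.4·22 = 511.45 mm
m = ρ·(πd²/4)·L = 7850 × 2.0358×10⁻⁶ m² × 0.51145 m = 0.0081736 kg
f_n = ½√(k/m) = 0.5·√(7291.8/0.0081736) = 0.5·√(8.9212e+05) = 472.26 Hz

472 Hz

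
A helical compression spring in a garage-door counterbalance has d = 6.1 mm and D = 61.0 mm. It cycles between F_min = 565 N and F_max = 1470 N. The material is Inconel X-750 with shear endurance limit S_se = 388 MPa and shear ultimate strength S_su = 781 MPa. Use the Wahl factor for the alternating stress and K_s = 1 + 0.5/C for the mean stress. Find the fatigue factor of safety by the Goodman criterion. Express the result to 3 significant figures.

C = D/d = 61.0/6.1 = 10.0000; K_W = (4C−1)/(4C−4)+0.615/C = 1.1448; K_s = 1+0.5/C = 1.0500
F_a = (F_max−F_min)/2 = 452.5 N; F_m = (F_max+F_min)/2 = 1017.5 N
τ_a = K_W·8F_aD/(πd³) = 1.1448 × 309.67 = 354.52 MPa
τ_m = K_s·8F_mD/(πd³) = 1.0500 × 696.33 = 731.15 MPa
Goodman: 1/n_f = τ_a/S_se + τ_m/S_su = 354.52/388 + 731.15/781 = 0.91371 + 0.93617 = 1.8499
n_f = 1/1.8499 = 0.5406

0.541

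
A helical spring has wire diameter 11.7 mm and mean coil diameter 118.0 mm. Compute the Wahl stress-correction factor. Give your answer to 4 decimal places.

C = D/d = 118.0/11.7 = 10.0855
K_W = (4C−1)/(4C−4) + 0.615/C = 39.342/36.342 + 0.0610 = 1.1435

1.1435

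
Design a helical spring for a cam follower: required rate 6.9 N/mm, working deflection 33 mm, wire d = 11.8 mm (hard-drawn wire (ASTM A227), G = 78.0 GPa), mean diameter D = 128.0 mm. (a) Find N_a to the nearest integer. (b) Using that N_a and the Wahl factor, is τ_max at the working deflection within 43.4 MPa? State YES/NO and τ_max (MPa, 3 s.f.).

N_a = Gd⁴/(8D³k) = (78.0×10³)(11.8⁴)/(8·128.0³·6.9) = 13.06 → N_a = 13
Actual rate k = Gd⁴/(8D³·13) = 6.9336 N/mm
Working load F = kδ = 6.9336·33 = 228.81 N
C = 128.0/11.8 = 10.8475; K_W = (4C−1)/(4C−4)+0.615/C = 1.1329
τ_max = K_W·8FD/(πd³) = 1.1329·45.392 = 51.422 MPa
τ_max > 43.4 MPa → exceeds allowable

(a) 13 coils; (b) NO, τ_max = 51.4 MPa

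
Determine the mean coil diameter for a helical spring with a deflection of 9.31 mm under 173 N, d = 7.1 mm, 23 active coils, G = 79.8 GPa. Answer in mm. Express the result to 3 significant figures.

39.0 mm

Required rate k = F/δ = 173/9.31 = 18.582 N/mm
D = (Gd⁴/(8N_a·k))^(1/3) = (79.8×10³·7.1⁴/(8·23·18.582))^(1/3)
  = (59309.2)^(1/3) = 38.9979 mm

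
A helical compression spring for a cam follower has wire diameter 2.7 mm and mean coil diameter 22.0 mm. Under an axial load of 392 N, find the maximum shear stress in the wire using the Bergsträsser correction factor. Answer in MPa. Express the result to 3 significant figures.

1300 MPa

Spring index C = D/d = 22.0/2.7 = 8.1481
K_B = (4C+2)/(4C−3) = 34.593/29.593 = 1.1690
τ₀ = 8FD/(πd³) = 8·392·22.0/(π·2.7³) = 68992/61.836 = 1115.7 MPa
τ_max = K·τ₀ = 1.1690 × 1115.7 = 1304.2 MPa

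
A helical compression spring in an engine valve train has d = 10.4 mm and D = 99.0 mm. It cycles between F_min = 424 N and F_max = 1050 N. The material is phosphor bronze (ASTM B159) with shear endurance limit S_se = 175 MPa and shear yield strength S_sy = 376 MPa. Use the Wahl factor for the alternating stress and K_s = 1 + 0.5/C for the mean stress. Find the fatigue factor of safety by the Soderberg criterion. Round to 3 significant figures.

1.08

C = D/d = 99.0/10.4 = 9.5192; K_W = (4C−1)/(4C−4)+0.615/C = 1.1526; K_s = 1+0.5/C = 1.0525
F_a = (F_max−F_min)/2 = 313 N; F_m = (F_max+F_min)/2 = 737 N
τ_a = K_W·8F_aD/(πd³) = 1.1526 × 70.149 = 80.856 MPa
τ_m = K_s·8F_mD/(πd³) = 1.0525 × 165.17 = 173.85 MPa
Soderberg: 1/n_f = τ_a/S_se + τ_m/S_sy = 80.856/175 + 173.85/376 = 0.46204 + 0.46237 = 0.9244
n_f = 1/0.9244 = 1.082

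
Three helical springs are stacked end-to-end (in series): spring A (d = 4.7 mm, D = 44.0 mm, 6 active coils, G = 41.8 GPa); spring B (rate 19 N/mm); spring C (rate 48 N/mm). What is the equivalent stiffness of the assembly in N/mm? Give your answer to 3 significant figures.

k_A = Gd⁴/(8D³N_a) = (41.8×10³)(4.7⁴)/(8·44.0³·6) = 4.9885 N/mm
Series: 1/k_eq = 1/4.9885 + 1/19 + 1/48 = 0.27393; k_eq = 3.6506 N/mm

3.65 N/mm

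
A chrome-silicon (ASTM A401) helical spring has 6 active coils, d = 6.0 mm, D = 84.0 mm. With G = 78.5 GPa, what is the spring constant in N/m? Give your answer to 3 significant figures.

k = Gd⁴/(8D³N_a) = (78.5×10³ × 6.0⁴) / (8 × 84.0³ × 6)
  = 1.01736e+08 / 2.84498e+07 = 3.576 N/mm = 3576 N/m

3580 N/m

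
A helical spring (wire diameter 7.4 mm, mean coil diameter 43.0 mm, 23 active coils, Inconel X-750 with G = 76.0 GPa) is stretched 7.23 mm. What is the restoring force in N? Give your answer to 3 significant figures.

k = Gd⁴/(8D³N_a) = (76.0×10³)(7.4⁴)/(8·43.0³·23) = 15.578 N/mm
F = k·δ = 15.578 × 7.23 = 112.63 N

113 N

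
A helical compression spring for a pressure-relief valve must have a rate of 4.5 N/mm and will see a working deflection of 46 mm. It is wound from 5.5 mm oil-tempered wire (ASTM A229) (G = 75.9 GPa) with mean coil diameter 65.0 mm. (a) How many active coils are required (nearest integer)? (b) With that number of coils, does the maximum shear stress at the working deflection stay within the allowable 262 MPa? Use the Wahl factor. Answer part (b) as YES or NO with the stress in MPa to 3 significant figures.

(a) 7 coils; (b) YES, τ_max = 232 MPa

N_a = Gd⁴/(8D³k) = (75.9×10³)(5.5⁴)/(8·65.0³·4.5) = 7.025 → N_a = 7
Actual rate k = Gd⁴/(8D³·7) = 4.5161 N/mm
Working load F = kδ = 4.5161·46 = 207.74 N
C = 65.0/5.5 = 11.8182; K_W = (4C−1)/(4C−4)+0.615/C = 1.1214
τ_max = K_W·8FD/(πd³) = 1.1214·206.67 = 231.76 MPa
τ_max ≤ 262 MPa → acceptable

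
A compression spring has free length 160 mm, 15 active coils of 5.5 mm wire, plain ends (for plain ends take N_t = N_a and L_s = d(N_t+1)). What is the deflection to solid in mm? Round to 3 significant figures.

N_t = 15; L_s = 5.5·16 = 88 mm
δ_solid = L₀ − L_s = 160 − 88 = 72 mm

72.0 mm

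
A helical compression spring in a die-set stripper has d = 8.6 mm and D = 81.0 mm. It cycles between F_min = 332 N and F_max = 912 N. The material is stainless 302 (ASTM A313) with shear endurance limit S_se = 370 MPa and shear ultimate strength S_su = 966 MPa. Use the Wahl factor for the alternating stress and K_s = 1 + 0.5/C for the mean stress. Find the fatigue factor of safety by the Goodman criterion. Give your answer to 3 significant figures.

C = D/d = 81.0/8.6 = 9.4186; K_W = (4C−1)/(4C−4)+0.615/C = 1.1544; K_s = 1+0.5/C = 1.0531
F_a = (F_max−F_min)/2 = 290 N; F_m = (F_max+F_min)/2 = 622 N
τ_a = K_W·8F_aD/(πd³) = 1.1544 × 94.043 = 108.56 MPa
τ_m = K_s·8F_mD/(πd³) = 1.0531 × 201.71 = 212.41 MPa
Goodman: 1/n_f = τ_a/S_se + τ_m/S_su = 108.56/370 + 212.41/966 = 0.29341 + 0.21989 = 0.5133
n_f = 1/0.5133 = 1.948

1.95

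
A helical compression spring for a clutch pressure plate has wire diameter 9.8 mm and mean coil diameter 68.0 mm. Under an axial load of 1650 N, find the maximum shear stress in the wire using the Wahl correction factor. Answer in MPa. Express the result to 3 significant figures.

Spring index C = D/d = 68.0/9.8 = 6.9388
K_W = (4C−1)/(4C−4) + 0.615/C = 26.755/23.755 + 0.0886 = 1.2149
τ₀ = 8FD/(πd³) = 8·1650·68.0/(π·9.8³) = 897600/2956.8 = 303.57 MPa
τ_max = K·τ₀ = 1.2149 × 303.57 = 368.81 MPa

369 MPa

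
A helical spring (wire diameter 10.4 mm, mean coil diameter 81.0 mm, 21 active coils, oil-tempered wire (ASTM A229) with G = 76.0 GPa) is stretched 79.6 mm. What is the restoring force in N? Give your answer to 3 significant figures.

k = Gd⁴/(8D³N_a) = (76.0×10³)(10.4⁴)/(8·81.0³·21) = 9.9582 N/mm
F = k·δ = 9.9582 × 79.6 = 792.68 N

793 N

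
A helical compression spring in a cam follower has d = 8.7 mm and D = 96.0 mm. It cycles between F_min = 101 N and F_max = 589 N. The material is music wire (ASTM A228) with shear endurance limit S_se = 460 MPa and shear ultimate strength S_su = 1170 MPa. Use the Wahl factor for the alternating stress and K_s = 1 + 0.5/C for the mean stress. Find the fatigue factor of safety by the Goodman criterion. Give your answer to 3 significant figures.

2.97

C = D/d = 96.0/8.7 = 11.0345; K_W = (4C−1)/(4C−4)+0.615/C = 1.1305; K_s = 1+0.5/C = 1.0453
F_a = (F_max−F_min)/2 = 244 N; F_m = (F_max+F_min)/2 = 345 N
τ_a = K_W·8F_aD/(πd³) = 1.1305 × 90.582 = 102.4 MPa
τ_m = K_s·8F_mD/(πd³) = 1.0453 × 128.08 = 133.88 MPa
Goodman: 1/n_f = τ_a/S_se + τ_m/S_su = 102.4/460 + 133.88/1170 = 0.22261 + 0.11443 = 0.33704
n_f = 1/0.33704 = 2.967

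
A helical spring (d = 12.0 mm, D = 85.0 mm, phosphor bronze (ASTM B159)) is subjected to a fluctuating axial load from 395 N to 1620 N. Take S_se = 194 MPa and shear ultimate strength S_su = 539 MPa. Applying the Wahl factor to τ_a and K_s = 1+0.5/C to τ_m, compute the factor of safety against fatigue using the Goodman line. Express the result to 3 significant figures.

1.37

C = D/d = 85.0/12.0 = 7.0833; K_W = (4C−1)/(4C−4)+0.615/C = 1.2101; K_s = 1+0.5/C = 1.0706
F_a = (F_max−F_min)/2 = 612.5 N; F_m = (F_max+F_min)/2 = 1007.5 N
τ_a = K_W·8F_aD/(πd³) = 1.2101 × 76.722 = 92.842 MPa
τ_m = K_s·8F_mD/(πd³) = 1.0706 × 126.2 = 135.11 MPa
Goodman: 1/n_f = τ_a/S_se + τ_m/S_su = 92.842/194 + 135.11/539 = 0.47857 + 0.25067 = 0.72923
n_f = 1/0.72923 = 1.371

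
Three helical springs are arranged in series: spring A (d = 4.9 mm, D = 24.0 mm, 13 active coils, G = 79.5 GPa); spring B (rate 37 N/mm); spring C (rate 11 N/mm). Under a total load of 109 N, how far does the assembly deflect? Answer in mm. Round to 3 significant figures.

k_A = Gd⁴/(8D³N_a) = (79.5×10³)(4.9⁴)/(8·24.0³·13) = 31.878 N/mm
Series: 1/k_eq = 1/31.878 + 1/37 + 1/11 = 0.14931; k_eq = 6.6976 N/mm
δ = F/k_eq = 109/6.6976 = 16.274 mm

16.3 mm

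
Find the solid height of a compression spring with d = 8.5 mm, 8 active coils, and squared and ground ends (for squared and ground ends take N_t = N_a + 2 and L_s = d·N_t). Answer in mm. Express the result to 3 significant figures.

85.0 mm

squared and ground ends: N_t = N_a + 2 = 8 + 2 = 10
L_s = d·N_t = 8.5 × 10 = 85 mm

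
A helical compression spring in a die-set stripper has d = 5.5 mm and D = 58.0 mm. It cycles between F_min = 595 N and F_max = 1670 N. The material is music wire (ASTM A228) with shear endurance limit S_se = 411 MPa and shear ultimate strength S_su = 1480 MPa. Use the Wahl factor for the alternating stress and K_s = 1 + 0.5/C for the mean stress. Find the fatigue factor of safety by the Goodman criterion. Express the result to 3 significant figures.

0.492

C = D/d = 58.0/5.5 = 10.5455; K_W = (4C−1)/(4C−4)+0.615/C = 1.1369; K_s = 1+0.5/C = 1.0474
F_a = (F_max−F_min)/2 = 537.5 N; F_m = (F_max+F_min)/2 = 1132.5 N
τ_a = K_W·8F_aD/(πd³) = 1.1369 × 477.15 = 542.47 MPa
τ_m = K_s·8F_mD/(πd³) = 1.0474 × 1005.4 = 1053 MPa
Goodman: 1/n_f = τ_a/S_se + τ_m/S_su = 542.47/411 + 1053/1480 = 1.31988 + 0.71150 = 2.0314
n_f = 1/2.0314 = 0.4923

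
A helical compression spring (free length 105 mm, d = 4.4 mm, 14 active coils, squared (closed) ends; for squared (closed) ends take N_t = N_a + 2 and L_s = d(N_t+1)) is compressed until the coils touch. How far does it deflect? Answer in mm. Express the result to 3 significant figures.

30.2 mm

N_t = 16; L_s = 4.4·17 = 74.8 mm
δ_solid = L₀ − L_s = 105 − 74.8 = 30.2 mm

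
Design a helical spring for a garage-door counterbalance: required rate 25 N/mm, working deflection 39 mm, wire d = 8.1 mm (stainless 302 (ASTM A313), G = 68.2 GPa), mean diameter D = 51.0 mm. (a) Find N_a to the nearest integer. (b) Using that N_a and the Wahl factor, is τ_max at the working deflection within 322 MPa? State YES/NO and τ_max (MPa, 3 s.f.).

(a) 11 coils; (b) YES, τ_max = 297 MPa

N_a = Gd⁴/(8D³k) = (68.2×10³)(8.1⁴)/(8·51.0³·25) = 11.07 → N_a = 11
Actual rate k = Gd⁴/(8D³·11) = 25.15 N/mm
Working load F = kδ = 25.15·39 = 980.83 N
C = 51.0/8.1 = 6.2963; K_W = (4C−1)/(4C−4)+0.615/C = 1.2393
τ_max = K_W·8FD/(πd³) = 1.2393·239.69 = 297.04 MPa
τ_max ≤ 322 MPa → acceptable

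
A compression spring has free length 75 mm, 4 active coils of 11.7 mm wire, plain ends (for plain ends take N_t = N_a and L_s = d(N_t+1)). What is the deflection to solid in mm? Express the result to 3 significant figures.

N_t = 4; L_s = 11.7·5 = 58.5 mm
δ_solid = L₀ − L_s = 75 − 58.5 = 16.5 mm

16.5 mm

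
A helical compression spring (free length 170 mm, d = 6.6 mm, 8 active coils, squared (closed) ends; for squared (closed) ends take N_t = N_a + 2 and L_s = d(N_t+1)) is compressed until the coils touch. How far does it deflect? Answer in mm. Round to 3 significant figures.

N_t = 10; L_s = 6.6·11 = 72.6 mm
δ_solid = L₀ − L_s = 170 − 72.6 = 97.4 mm

97.4 mm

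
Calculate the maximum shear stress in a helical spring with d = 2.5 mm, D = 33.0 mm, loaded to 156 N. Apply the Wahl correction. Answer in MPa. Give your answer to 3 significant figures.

930 MPa

Spring index C = D/d = 33.0/2.5 = 13.2000
K_W = (4C−1)/(4C−4) + 0.615/C = 51.800/48.800 + 0.0466 = 1.1081
τ₀ = 8FD/(πd³) = 8·156·33.0/(π·2.5³) = 41184/49.087 = 838.99 MPa
τ_max = K·τ₀ = 1.1081 × 838.99 = 929.66 MPa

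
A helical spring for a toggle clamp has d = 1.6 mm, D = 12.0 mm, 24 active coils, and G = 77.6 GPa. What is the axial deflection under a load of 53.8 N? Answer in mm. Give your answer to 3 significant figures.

35.1 mm

k = Gd⁴/(8D³N_a) = (77.6×10³)(1.6⁴)/(8·12.0³·24) = 1.5328 N/mm
δ = F/k = 53.8 / 1.5328 = 35.098 mm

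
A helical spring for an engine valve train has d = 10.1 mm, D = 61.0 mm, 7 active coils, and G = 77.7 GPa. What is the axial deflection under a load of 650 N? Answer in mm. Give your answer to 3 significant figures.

k = Gd⁴/(8D³N_a) = (77.7×10³)(10.1⁴)/(8·61.0³·7) = 63.611 N/mm
δ = F/k = 650 / 63.611 = 10.218 mm

10.2 mm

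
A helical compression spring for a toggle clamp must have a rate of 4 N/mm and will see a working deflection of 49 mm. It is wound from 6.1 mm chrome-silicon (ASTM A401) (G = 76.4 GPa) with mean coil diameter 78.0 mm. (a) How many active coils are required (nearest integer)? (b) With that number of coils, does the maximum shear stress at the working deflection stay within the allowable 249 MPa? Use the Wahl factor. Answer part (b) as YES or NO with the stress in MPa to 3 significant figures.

(a) 7 coils; (b) YES, τ_max = 190 MPa

N_a = Gd⁴/(8D³k) = (76.4×10³)(6.1⁴)/(8·78.0³·4) = 6.966 → N_a = 7
Actual rate k = Gd⁴/(8D³·7) = 3.9805 N/mm
Working load F = kδ = 3.9805·49 = 195.05 N
C = 78.0/6.1 = 12.7869; K_W = (4C−1)/(4C−4)+0.615/C = 1.1117
τ_max = K_W·8FD/(πd³) = 1.1117·170.68 = 189.75 MPa
τ_max ≤ 249 MPa → acceptable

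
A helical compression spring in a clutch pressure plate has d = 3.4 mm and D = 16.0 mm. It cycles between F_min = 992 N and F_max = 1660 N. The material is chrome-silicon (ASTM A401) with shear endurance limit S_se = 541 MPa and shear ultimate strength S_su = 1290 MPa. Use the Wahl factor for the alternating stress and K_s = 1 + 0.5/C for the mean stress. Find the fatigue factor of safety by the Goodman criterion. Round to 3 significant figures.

C = D/d = 16.0/3.4 = 4.7059; K_W = (4C−1)/(4C−4)+0.615/C = 1.3331; K_s = 1+0.5/C = 1.1062
F_a = (F_max−F_min)/2 = 334 N; F_m = (F_max+F_min)/2 = 1326 N
τ_a = K_W·8F_aD/(πd³) = 1.3331 × 346.23 = 461.55 MPa
τ_m = K_s·8F_mD/(πd³) = 1.1062 × 1374.6 = 1520.6 MPa
Goodman: 1/n_f = τ_a/S_se + τ_m/S_su = 461.55/541 + 1520.6/1290 = 0.85315 + 1.17877 = 2.0319
n_f = 1/2.0319 = 0.4921

0.492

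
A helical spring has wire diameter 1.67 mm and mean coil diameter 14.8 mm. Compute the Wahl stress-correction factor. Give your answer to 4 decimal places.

1.1648

C = D/d = 14.8/1.67 = 8.8623
K_W = (4C−1)/(4C−4) + 0.615/C = 34.449/31.449 + 0.0694 = 1.1648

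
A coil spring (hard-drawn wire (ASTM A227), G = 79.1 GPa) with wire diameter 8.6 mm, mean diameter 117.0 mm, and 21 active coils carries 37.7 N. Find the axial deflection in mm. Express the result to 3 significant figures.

k = Gd⁴/(8D³N_a) = (79.1×10³)(8.6⁴)/(8·117.0³·21) = 1.6081 N/mm
δ = F/k = 37.7 / 1.6081 = 23.444 mm

23.4 mm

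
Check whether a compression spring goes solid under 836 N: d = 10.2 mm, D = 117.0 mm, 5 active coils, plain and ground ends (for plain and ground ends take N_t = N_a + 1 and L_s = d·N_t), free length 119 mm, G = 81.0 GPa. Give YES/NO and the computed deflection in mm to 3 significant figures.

YES, δ = 61.1 mm

k = Gd⁴/(8D³N_a) = (81.0×10³)(10.2⁴)/(8·117.0³·5) = 13.686 N/mm
N_t = 6; L_s = 10.2·6 = 61.2 mm; δ_solid = L₀ − L_s = 119 − 61.2 = 57.8 mm
δ = F/k = 836/13.686 = 61.086 mm
δ ≥ δ_solid → spring goes solid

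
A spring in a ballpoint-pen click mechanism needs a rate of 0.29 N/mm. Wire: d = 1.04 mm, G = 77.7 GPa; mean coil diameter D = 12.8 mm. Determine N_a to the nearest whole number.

N_a = Gd⁴/(8D³k) = (77.7×10³ × 1.04⁴)/(8 × 12.8³ × 0.29)
    = 90898 / 4865.39 = 18.68 → 19 coils

19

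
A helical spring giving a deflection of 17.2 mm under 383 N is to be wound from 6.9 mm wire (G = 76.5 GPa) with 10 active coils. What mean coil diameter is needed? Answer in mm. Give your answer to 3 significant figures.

Required rate k = F/δ = 383/17.2 = 22.267 N/mm
D = (Gd⁴/(8N_a·k))^(1/3) = (76.5×10³·6.9⁴/(8·10·22.267))^(1/3)
  = (97341.4)^(1/3) = 46.0008 mm

46.0 mm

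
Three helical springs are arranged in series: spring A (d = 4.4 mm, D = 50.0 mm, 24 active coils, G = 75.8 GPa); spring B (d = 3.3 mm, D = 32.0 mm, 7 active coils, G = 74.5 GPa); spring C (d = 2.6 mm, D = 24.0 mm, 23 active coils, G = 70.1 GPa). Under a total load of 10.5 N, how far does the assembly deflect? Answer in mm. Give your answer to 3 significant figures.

19.4 mm

k_A = Gd⁴/(8D³N_a) = (75.8×10³)(4.4⁴)/(8·50.0³·24) = 1.1838 N/mm
k_B = Gd⁴/(8D³N_a) = (74.5×10³)(3.3⁴)/(8·32.0³·7) = 4.8148 N/mm
k_C = Gd⁴/(8D³N_a) = (70.1×10³)(2.6⁴)/(8·24.0³·23) = 1.2594 N/mm
Series: 1/k_eq = 1/1.1838 + 1/4.8148 + 1/1.2594 = 1.8465; k_eq = 0.54157 N/mm
δ = F/k_eq = 10.5/0.54157 = 19.388 mm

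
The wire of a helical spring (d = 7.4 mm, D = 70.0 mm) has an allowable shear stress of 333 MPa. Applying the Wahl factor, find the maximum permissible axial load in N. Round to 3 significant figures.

C = D/d = 70.0/7.4 = 9.4595
K_W = (4C−1)/(4C−4) + 0.615/C = 36.838/33.838 + 0.0650 = 1.1537
τ_max = K·8FD/(πd³) → F_max = τ_allow·πd³/(8DK)
F_max = 333·π·7.4³/(8·70.0·1.1537) = 4.2393e+05/646.06 = 656.17 N

656 N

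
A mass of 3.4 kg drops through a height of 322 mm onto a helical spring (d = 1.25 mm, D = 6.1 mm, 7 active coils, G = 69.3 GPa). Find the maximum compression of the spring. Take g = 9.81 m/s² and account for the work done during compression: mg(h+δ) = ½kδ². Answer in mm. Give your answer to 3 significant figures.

42.8 mm

k = Gd⁴/(8D³N_a) = (69.3×10³)(1.25⁴)/(8·6.1³·7) = 13.311 N/mm
W = mg = 3.4 × 9.81 = 33.354 N
½kδ² − Wδ − Wh = 0 → δ = (W + √(W² + 2kWh))/k
δ = (33.354 + √(1112.5 + 285910))/13.311 = (33.354 + 535.74)/13.311 = 42.756 mm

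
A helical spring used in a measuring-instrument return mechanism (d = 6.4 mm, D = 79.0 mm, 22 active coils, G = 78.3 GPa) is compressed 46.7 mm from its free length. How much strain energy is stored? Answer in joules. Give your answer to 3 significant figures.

k = Gd⁴/(8D³N_a) = (78.3×10³)(6.4⁴)/(8·79.0³·22) = 1.5139 N/mm
U = ½kδ² = 0.5 × 1.5139 × 46.7² = 1650.8 N·mm = 1.6508 J

1.65 J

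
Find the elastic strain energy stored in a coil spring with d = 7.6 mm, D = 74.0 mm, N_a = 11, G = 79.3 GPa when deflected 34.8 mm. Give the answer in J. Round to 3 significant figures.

4.49 J

k = Gd⁴/(8D³N_a) = (79.3×10³)(7.6⁴)/(8·74.0³·11) = 7.4191 N/mm
U = ½kδ² = 0.5 × 7.4191 × 34.8² = 4492.4 N·mm = 4.4924 J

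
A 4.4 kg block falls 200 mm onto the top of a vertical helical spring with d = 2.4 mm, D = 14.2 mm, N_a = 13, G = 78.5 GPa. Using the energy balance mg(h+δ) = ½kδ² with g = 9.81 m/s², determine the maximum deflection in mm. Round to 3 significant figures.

49.6 mm

k = Gd⁴/(8D³N_a) = (78.5×10³)(2.4⁴)/(8·14.2³·13) = 8.7461 N/mm
W = mg = 4.4 × 9.81 = 43.164 N
½kδ² − Wδ − Wh = 0 → δ = (W + √(W² + 2kWh))/k
δ = (43.164 + √(1863.1 + 151007))/8.7461 = (43.164 + 390.99)/8.7461 = 49.639 mm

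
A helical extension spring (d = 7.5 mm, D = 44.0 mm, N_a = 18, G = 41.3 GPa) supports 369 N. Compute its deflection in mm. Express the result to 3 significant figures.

k = Gd⁴/(8D³N_a) = (41.3×10³)(7.5⁴)/(8·44.0³·18) = 10.653 N/mm
δ = F/k = 369 / 10.653 = 34.638 mm

34.6 mm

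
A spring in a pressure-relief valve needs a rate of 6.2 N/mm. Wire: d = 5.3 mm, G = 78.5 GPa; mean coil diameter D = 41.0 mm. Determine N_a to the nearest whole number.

18

N_a = Gd⁴/(8D³k) = (78.5×10³ × 5.3⁴)/(8 × 41.0³ × 6.2)
    = 6.19403e+07 / 3.41848e+06 = 18.12 → 18 coils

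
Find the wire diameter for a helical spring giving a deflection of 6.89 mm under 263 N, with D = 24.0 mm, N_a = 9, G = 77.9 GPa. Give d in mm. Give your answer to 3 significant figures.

4.70 mm

Required rate k = F/δ = 263/6.89 = 38.171 N/mm
d = (8D³N_a·k / G)^(1/4) = (8·24.0³·9·38.171 / (77.9×10³))^0.25
  = (487.71)^0.25 = 4.6994 mm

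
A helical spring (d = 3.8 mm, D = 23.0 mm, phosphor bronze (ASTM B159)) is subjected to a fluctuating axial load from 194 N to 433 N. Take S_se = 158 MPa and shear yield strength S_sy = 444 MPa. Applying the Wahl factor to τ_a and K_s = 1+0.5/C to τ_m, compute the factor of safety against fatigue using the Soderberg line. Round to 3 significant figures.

0.548

C = D/d = 23.0/3.8 = 6.0526; K_W = (4C−1)/(4C−4)+0.615/C = 1.2500; K_s = 1+0.5/C = 1.0826
F_a = (F_max−F_min)/2 = 119.5 N; F_m = (F_max+F_min)/2 = 313.5 N
τ_a = K_W·8F_aD/(πd³) = 1.2500 × 127.55 = 159.45 MPa
τ_m = K_s·8F_mD/(πd³) = 1.0826 × 334.62 = 362.26 MPa
Soderberg: 1/n_f = τ_a/S_se + τ_m/S_sy = 159.45/158 + 362.26/444 = 1.00915 + 0.81591 = 1.8251
n_f = 1/1.8251 = 0.5479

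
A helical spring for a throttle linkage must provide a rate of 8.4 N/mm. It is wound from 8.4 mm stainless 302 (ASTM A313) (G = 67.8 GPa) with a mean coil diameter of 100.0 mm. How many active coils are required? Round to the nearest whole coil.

N_a = Gd⁴/(8D³k) = (67.8×10³ × 8.4⁴)/(8 × 100.0³ × 8.4)
    = 3.37557e+08 / 6.72e+07 = 5.023 → 5 coils

5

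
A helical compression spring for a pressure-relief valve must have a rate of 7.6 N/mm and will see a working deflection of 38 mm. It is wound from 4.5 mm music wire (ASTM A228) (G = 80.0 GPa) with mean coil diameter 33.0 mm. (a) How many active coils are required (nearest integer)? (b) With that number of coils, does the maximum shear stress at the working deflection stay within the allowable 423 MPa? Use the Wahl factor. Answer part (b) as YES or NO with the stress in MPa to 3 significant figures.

(a) 15 coils; (b) YES, τ_max = 320 MPa

N_a = Gd⁴/(8D³k) = (80.0×10³)(4.5⁴)/(8·33.0³·7.6) = 15.01 → N_a = 15
Actual rate k = Gd⁴/(8D³·15) = 7.6071 N/mm
Working load F = kδ = 7.6071·38 = 289.07 N
C = 33.0/4.5 = 7.3333; K_W = (4C−1)/(4C−4)+0.615/C = 1.2023
τ_max = K_W·8FD/(πd³) = 1.2023·266.57 = 320.5 MPa
τ_max ≤ 423 MPa → acceptable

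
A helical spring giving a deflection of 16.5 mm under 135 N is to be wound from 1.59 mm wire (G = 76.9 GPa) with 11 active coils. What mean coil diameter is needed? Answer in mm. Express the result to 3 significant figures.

8.80 mm

Required rate k = F/δ = 135/16.5 = 8.1818 N/mm
D = (Gd⁴/(8N_a·k))^(1/3) = (76.9×10³·1.59⁴/(8·11·8.1818))^(1/3)
  = (682.625)^(1/3) = 8.8050 mm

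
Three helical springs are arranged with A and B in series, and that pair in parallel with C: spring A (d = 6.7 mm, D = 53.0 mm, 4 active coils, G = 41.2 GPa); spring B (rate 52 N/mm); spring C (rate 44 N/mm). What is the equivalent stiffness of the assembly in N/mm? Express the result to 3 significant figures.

57.1 N/mm

k_A = Gd⁴/(8D³N_a) = (41.2×10³)(6.7⁴)/(8·53.0³·4) = 17.427 N/mm
Springs A,B series: k_AB = 1/(1/17.427+1/52) = 13.053 N/mm; parallel with C: k_eq = 13.053+44 = 57.053 N/mm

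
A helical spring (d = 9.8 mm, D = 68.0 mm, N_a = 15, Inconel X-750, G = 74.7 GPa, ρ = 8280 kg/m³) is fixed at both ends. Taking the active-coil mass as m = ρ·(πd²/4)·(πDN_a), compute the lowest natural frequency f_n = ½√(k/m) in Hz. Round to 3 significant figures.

k = Gd⁴/(8D³N_a) = (74.7×10³)(9.8⁴)/(8·68.0³·15) = 18.261 N/mm = 18261 N/m
Wire length L = πDN_a = π·68.0·15 = 3204.4 mm
m = ρ·(πd²/4)·L = 8280 × 75.43×10⁻⁶ m² × 3.2044 m = 2.0013 kg
f_n = ½√(k/m) = 0.5·√(18261/2.0013) = 0.5·√(9124.2) = 47.76 Hz

47.8 Hz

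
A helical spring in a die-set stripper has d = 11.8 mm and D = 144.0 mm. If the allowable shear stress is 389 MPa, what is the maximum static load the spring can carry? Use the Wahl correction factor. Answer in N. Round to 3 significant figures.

C = D/d = 144.0/11.8 = 12.2034
K_W = (4C−1)/(4C−4) + 0.615/C = 47.814/44.814 + 0.0504 = 1.1173
τ_max = K·8FD/(πd³) → F_max = τ_allow·πd³/(8DK)
F_max = 389·π·11.8³/(8·144.0·1.1173) = 2.0079e+06/1287.2 = 1559.9 N

1560 N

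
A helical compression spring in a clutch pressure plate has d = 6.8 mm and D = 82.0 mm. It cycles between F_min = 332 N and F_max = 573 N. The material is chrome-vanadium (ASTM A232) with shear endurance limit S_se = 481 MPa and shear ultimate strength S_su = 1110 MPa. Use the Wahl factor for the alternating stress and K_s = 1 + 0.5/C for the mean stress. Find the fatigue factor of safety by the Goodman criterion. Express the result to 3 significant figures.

2.14

C = D/d = 82.0/6.8 = 12.0588; K_W = (4C−1)/(4C−4)+0.615/C = 1.1188; K_s = 1+0.5/C = 1.0415
F_a = (F_max−F_min)/2 = 120.5 N; F_m = (F_max+F_min)/2 = 452.5 N
τ_a = K_W·8F_aD/(πd³) = 1.1188 × 80.023 = 89.531 MPa
τ_m = K_s·8F_mD/(πd³) = 1.0415 × 300.5 = 312.96 MPa
Goodman: 1/n_f = τ_a/S_se + τ_m/S_su = 89.531/481 + 312.96/1110 = 0.18614 + 0.28195 = 0.46808
n_f = 1/0.46808 = 2.136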